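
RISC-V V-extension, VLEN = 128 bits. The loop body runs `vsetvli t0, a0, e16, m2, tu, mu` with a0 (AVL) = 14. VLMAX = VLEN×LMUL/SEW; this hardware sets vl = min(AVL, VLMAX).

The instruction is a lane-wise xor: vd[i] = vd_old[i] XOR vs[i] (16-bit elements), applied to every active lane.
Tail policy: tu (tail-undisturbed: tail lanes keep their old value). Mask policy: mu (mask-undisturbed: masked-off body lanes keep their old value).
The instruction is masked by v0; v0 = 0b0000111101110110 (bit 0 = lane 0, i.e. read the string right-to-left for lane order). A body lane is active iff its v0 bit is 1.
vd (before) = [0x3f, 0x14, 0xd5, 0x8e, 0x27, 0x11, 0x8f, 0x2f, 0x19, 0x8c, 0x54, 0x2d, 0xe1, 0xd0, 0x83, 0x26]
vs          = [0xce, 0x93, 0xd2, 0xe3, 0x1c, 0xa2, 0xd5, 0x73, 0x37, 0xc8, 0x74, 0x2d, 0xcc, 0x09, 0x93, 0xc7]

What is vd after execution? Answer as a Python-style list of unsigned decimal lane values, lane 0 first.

vd = [63, 135, 7, 142, 59, 179, 90, 47, 46, 68, 32, 0, 225, 208, 131, 38]

VLMAX = VLEN×LMUL/SEW = 128×2/16 = 16
AVL=14 ≤ VLMAX=16, so vl = 14
[0] mask-off/keep = 0x3f
[1] xor(0x14,0x93) = 0x87
[2] xor(0xd5,0xd2) = 0x07
[3] mask-off/keep = 0x8e
[4] xor(0x27,0x1c) = 0x3b
[5] xor(0x11,0xa2) = 0xb3
[6] xor(0x8f,0xd5) = 0x5a
[7] mask-off/keep = 0x2f
[8] xor(0x19,0x37) = 0x2e
[9] xor(0x8c,0xc8) = 0x44
[10] xor(0x54,0x74) = 0x20
[11] xor(0x2d,0x2d) = 0x00
[12] mask-off/keep = 0xe1
[13] mask-off/keep = 0xd0
[14] tail/keep = 0x83
[15] tail/keep = 0x26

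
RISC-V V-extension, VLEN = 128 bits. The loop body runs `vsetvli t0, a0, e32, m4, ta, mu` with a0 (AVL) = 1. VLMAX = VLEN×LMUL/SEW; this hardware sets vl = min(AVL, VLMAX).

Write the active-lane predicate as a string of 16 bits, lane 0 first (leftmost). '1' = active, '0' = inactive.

VLMAX = VLEN×LMUL/SEW = 128×4/32 = 16
vl = min(AVL, VLMAX) = min(1, 16) = 1
bits (lane 0 leftmost): 1000000000000000

predicate = 1000000000000000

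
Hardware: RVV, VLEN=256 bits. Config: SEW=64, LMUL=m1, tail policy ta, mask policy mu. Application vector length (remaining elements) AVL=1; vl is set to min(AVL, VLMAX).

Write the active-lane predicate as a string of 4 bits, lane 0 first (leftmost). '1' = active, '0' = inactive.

predicate = 1000

lanes per group: 256·1/64 = 4
AVL=1 ≤ VLMAX=4, so vl = 1
bits (lane 0 leftmost): 1000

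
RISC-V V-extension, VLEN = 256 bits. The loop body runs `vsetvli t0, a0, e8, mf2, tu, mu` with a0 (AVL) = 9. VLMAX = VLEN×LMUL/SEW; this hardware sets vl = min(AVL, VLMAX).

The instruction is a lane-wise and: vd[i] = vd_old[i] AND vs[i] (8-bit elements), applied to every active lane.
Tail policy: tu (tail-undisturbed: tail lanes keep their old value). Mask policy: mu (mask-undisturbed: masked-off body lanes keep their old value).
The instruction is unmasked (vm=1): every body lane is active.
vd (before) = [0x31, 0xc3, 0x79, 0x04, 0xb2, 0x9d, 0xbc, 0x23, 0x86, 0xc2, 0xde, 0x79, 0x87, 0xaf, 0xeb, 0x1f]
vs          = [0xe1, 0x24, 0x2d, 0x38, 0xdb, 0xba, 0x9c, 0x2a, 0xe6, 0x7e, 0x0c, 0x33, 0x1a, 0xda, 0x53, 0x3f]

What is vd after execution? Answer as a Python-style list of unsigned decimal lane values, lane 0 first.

VLMAX = VLEN×LMUL/SEW = 256×1/2/8 = 16
AVL=9 ≤ VLMAX=16, so vl = 9
[0] and(0x31,0xe1) = 0x21
[1] and(0xc3,0x24) = 0x00
[2] and(0x79,0x2d) = 0x29
[3] and(0x04,0x38) = 0x00
[4] and(0xb2,0xdb) = 0x92
[5] and(0x9d,0xba) = 0x98
[6] and(0xbc,0x9c) = 0x9c
[7] and(0x23,0x2a) = 0x22
[8] and(0x86,0xe6) = 0x86
[9] tail/keep = 0xc2
[10] tail/keep = 0xde
[11] tail/keep = 0x79
[12] tail/keep = 0x87
[13] tail/keep = 0xaf
[14] tail/keep = 0xeb
[15] tail/keep = 0x1f

vd = [33, 0, 41, 0, 146, 152, 156, 34, 134, 194, 222, 121, 135, 175, 235, 31]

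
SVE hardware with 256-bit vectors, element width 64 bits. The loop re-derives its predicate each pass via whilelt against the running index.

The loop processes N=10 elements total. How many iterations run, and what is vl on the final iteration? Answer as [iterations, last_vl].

lane count: 256 div 64 = 4
10 elements at 4/iter → 3 passes, remainder 2 on the last

[iterations, last_vl] = [3, 2]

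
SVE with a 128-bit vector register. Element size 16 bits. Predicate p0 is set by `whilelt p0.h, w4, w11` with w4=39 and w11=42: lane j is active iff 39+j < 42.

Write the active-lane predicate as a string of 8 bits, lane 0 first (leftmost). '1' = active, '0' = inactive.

lane count: 128 div 16 = 8
active while 39+j < 42, i.e. j ∈ [0,3) capped at 8 ⇒ 3
bits (lane 0 leftmost): 11100000

predicate = 11100000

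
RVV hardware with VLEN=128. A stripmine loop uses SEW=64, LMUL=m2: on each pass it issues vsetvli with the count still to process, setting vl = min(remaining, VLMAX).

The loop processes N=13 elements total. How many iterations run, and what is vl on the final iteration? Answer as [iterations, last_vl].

[iterations, last_vl] = [4, 1]

lanes per group: 128·2/64 = 4
13 elements at 4/iter → 4 passes, remainder 1 on the last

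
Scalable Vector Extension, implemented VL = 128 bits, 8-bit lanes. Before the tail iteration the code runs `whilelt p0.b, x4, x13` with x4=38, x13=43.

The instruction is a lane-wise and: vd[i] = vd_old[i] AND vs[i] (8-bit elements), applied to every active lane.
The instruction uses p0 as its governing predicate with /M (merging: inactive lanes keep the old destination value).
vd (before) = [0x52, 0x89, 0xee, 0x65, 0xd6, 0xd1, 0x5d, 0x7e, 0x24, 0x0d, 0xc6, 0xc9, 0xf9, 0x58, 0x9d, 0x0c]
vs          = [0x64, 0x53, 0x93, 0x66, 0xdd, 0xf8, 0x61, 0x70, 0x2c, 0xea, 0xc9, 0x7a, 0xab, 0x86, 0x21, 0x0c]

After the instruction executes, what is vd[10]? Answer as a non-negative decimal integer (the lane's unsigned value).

vd[10] = 198

128-bit reg / 8-bit elem → 16 lanes
active while 38+j < 43, i.e. j ∈ [0,5) capped at 16 ⇒ 5
vd[0] and(0x52,0x64) -> 0x40
vd[1] and(0x89,0x53) -> 0x01
vd[2] and(0xee,0x93) -> 0x82
vd[3] and(0x65,0x66) -> 0x64
vd[4] and(0xd6,0xdd) -> 0xd4
vd[5] tail/keep -> 0xd1
vd[6] tail/keep -> 0x5d
vd[7] tail/keep -> 0x7e
vd[8] tail/keep -> 0x24
vd[9] tail/keep -> 0x0d
vd[10] tail/keep -> 0xc6
vd[11] tail/keep -> 0xc9
vd[12] tail/keep -> 0xf9
vd[13] tail/keep -> 0x58
vd[14] tail/keep -> 0x9d
vd[15] tail/keep -> 0x0c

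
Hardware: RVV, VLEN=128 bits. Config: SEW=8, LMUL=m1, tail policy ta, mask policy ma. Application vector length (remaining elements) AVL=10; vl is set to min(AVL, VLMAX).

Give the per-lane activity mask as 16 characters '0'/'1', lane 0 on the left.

predicate = 1111111111000000

VLMAX = (128 × 1) / 8 = 16 lanes
vl = min(AVL, VLMAX) = min(10, 16) = 10
bits (lane 0 leftmost): 1111111111000000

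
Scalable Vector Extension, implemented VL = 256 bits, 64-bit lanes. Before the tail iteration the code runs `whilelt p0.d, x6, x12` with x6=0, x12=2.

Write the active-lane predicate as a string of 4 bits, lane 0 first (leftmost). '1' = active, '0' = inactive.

lane count: 256 div 64 = 4
active while 0+j < 2, i.e. j ∈ [0,2) capped at 4 ⇒ 2
bits (lane 0 leftmost): 1100

predicate = 1100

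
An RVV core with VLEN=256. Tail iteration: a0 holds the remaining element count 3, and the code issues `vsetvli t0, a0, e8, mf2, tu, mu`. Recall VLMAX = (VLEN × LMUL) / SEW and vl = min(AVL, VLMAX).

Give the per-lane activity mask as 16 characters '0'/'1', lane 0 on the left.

VLMAX = (256 × 1/2) / 8 = 16 lanes
vl ← min(3, 16) = 3
bits (lane 0 leftmost): 1110000000000000

predicate = 1110000000000000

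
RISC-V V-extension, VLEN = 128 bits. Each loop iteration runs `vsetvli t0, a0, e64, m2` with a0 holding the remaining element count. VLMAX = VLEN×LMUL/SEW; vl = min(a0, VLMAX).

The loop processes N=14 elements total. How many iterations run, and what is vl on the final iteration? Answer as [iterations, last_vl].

lanes per group: 128·2/64 = 4
N=14: ⌈14/4⌉ = 4 iters; last vl = 14 − 3×4 = 2

[iterations, last_vl] = [4, 2]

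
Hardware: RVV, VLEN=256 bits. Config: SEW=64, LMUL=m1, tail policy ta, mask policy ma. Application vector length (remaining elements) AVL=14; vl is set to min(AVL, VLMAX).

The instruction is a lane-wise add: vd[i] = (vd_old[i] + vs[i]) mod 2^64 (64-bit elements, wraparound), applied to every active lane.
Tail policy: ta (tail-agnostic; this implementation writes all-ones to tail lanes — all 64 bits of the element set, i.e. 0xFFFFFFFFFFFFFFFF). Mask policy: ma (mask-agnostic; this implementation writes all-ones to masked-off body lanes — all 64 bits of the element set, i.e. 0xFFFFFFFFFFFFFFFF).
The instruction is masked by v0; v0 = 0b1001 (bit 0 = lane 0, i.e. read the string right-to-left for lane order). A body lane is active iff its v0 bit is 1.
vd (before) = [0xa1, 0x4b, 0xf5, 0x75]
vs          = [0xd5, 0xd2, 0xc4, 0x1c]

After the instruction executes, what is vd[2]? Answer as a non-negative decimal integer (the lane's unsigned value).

VLMAX = (256 × 1) / 64 = 4 lanes
vl ← min(14, 4) = 4
[0] add(0xa1,0xd5) = 0x176
[1] mask-off/ones = 0xffffffffffffffff
[2] mask-off/ones = 0xffffffffffffffff
[3] add(0x75,0x1c) = 0x91

vd[2] = 18446744073709551615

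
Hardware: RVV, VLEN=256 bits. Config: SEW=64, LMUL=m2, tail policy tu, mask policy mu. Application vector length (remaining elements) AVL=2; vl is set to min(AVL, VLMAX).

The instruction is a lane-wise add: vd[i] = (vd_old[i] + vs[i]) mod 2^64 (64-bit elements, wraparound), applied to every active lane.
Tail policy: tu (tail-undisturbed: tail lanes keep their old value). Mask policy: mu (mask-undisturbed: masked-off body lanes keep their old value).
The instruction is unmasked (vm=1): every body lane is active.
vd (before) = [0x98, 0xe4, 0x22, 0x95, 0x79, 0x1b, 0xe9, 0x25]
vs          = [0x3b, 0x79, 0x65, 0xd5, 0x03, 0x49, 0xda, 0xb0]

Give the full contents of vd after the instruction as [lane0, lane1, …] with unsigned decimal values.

vd = [211, 349, 34, 149, 121, 27, 233, 37]

VLMAX = (256 × 2) / 64 = 8 lanes
AVL=2 ≤ VLMAX=8, so vl = 2
vd[0] add(0x98,0x3b) -> 0xd3
vd[1] add(0xe4,0x79) -> 0x15d
vd[2] tail/keep -> 0x22
vd[3] tail/keep -> 0x95
vd[4] tail/keep -> 0x79
vd[5] tail/keep -> 0x1b
vd[6] tail/keep -> 0xe9
vd[7] tail/keep -> 0x25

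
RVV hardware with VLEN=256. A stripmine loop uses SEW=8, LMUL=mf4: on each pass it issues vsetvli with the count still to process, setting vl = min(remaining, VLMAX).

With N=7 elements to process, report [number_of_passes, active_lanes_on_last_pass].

VLMAX = (256 × 1/4) / 8 = 8 lanes
N=7: ⌈7/8⌉ = 1 iters; last vl = 7 − 0×8 = 7

[iterations, last_vl] = [1, 7]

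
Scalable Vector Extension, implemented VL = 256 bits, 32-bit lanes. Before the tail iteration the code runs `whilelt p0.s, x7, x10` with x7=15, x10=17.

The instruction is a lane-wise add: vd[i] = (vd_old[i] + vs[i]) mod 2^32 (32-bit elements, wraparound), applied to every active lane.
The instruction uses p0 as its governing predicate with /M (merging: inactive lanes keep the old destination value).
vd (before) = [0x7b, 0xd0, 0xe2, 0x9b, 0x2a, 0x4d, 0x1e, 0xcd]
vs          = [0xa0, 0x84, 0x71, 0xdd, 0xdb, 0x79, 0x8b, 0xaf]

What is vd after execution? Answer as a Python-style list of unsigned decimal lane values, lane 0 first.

lane count: 256 div 32 = 8
p0[j] = (15+j < 17); true for j=0..1 → 2 lanes set
lane  0: add(0x7b,0xa0) ⇒ 0x11b
lane  1: add(0xd0,0x84) ⇒ 0x154
lane  2: tail/keep ⇒ 0xe2
lane  3: tail/keep ⇒ 0x9b
lane  4: tail/keep ⇒ 0x2a
lane  5: tail/keep ⇒ 0x4d
lane  6: tail/keep ⇒ 0x1e
lane  7: tail/keep ⇒ 0xcd

vd = [283, 340, 226, 155, 42, 77, 30, 205]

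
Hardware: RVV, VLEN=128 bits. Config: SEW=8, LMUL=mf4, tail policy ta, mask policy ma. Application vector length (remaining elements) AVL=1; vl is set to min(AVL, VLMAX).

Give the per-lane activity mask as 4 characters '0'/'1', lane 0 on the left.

lanes per group: 128·1/4/8 = 4
vl = min(AVL, VLMAX) = min(1, 4) = 1
bits (lane 0 leftmost): 1000

predicate = 1000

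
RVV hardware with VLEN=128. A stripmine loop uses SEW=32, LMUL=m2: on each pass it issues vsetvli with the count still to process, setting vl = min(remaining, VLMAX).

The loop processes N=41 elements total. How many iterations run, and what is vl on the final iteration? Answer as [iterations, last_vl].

VLMAX = (128 × 2) / 32 = 8 lanes
iterations = ceil(41/8) = 6; final-pass vl = 1

[iterations, last_vl] = [6, 1]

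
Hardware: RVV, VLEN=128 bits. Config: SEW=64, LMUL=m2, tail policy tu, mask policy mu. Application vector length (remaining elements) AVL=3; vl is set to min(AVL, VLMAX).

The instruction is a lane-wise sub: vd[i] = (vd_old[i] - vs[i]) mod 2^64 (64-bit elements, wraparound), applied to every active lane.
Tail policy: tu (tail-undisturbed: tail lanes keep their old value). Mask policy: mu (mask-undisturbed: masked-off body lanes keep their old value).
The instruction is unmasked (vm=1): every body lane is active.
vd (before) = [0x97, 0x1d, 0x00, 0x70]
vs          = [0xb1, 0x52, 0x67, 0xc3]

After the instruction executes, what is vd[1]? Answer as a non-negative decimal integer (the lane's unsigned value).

vd[1] = 18446744073709551563

VLMAX = VLEN×LMUL/SEW = 128×2/64 = 4
AVL=3 ≤ VLMAX=4, so vl = 3
vd[0] sub(0x97,0xb1) -> 0xffffffffffffffe6
vd[1] sub(0x1d,0x52) -> 0xffffffffffffffcb
vd[2] sub(0x00,0x67) -> 0xffffffffffffff99
vd[3] tail/keep -> 0x70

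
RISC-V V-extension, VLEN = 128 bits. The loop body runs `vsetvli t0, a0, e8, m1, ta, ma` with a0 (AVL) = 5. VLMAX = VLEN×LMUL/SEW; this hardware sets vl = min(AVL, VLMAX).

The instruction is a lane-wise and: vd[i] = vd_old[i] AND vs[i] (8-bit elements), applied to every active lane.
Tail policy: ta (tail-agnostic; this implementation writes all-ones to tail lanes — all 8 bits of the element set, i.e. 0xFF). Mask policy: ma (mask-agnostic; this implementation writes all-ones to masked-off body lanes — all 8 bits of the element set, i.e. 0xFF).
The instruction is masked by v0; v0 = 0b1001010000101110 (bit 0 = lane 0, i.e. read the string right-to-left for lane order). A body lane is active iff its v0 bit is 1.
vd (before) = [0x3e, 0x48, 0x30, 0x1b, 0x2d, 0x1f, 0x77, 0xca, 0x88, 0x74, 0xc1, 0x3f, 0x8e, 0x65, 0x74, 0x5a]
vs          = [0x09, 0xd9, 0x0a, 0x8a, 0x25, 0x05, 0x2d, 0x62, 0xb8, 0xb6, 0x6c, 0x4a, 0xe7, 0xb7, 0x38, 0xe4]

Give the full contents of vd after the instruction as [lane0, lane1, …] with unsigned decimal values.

VLMAX = (128 × 1) / 8 = 16 lanes
vl = min(AVL, VLMAX) = min(5, 16) = 5
[0] mask-off/ones = 0xff
[1] and(0x48,0xd9) = 0x48
[2] and(0x30,0x0a) = 0x00
[3] and(0x1b,0x8a) = 0x0a
[4] mask-off/ones = 0xff
[5] tail/ones = 0xff
[6] tail/ones = 0xff
[7] tail/ones = 0xff
[8] tail/ones = 0xff
[9] tail/ones = 0xff
[10] tail/ones = 0xff
[11] tail/ones = 0xff
[12] tail/ones = 0xff
[13] tail/ones = 0xff
[14] tail/ones = 0xff
[15] tail/ones = 0xff

vd = [255, 72, 0, 10, 255, 255, 255, 255, 255, 255, 255, 255, 255, 255, 255, 255]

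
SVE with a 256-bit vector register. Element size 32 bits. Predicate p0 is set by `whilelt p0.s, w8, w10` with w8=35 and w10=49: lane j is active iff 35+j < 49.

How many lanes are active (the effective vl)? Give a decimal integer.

256-bit reg / 32-bit elem → 8 lanes
p0[j] = (35+j < 49); true for j=0..7 → 8 lanes set

vl = 8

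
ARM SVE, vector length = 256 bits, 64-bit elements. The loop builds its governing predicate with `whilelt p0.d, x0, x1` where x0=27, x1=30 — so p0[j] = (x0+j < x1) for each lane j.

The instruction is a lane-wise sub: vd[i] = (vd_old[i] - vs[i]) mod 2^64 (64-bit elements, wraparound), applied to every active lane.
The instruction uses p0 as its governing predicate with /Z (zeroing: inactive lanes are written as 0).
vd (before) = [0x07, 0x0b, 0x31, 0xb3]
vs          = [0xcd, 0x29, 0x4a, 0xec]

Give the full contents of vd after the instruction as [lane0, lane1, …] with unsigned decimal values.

vd = [18446744073709551418, 18446744073709551586, 18446744073709551591, 0]

256-bit reg / 64-bit elem → 4 lanes
active while 27+j < 30, i.e. j ∈ [0,3) capped at 4 ⇒ 3
vd[0] sub(0x07,0xcd) -> 0xffffffffffffff3a
vd[1] sub(0x0b,0x29) -> 0xffffffffffffffe2
vd[2] sub(0x31,0x4a) -> 0xffffffffffffffe7
vd[3] tail/zero -> 0x00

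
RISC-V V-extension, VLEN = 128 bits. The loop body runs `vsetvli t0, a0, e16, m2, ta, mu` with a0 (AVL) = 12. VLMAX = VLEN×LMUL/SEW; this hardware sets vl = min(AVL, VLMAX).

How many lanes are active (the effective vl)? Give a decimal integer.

vl = 12

lanes per group: 128·2/16 = 16
vl = min(AVL, VLMAX) = min(12, 16) = 12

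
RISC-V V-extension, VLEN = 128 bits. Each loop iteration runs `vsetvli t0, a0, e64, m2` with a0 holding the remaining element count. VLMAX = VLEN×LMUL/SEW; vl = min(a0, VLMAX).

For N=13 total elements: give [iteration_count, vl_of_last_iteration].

VLMAX = VLEN×LMUL/SEW = 128×2/64 = 4
N=13: ⌈13/4⌉ = 4 iters; last vl = 13 − 3×4 = 1

[iterations, last_vl] = [4, 1]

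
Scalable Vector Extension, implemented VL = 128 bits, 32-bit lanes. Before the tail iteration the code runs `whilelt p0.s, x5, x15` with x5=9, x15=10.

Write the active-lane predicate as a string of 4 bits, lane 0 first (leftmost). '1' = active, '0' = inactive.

lane count: 128 div 32 = 4
active while 9+j < 10, i.e. j ∈ [0,1) capped at 4 ⇒ 1
bits (lane 0 leftmost): 1000

predicate = 1000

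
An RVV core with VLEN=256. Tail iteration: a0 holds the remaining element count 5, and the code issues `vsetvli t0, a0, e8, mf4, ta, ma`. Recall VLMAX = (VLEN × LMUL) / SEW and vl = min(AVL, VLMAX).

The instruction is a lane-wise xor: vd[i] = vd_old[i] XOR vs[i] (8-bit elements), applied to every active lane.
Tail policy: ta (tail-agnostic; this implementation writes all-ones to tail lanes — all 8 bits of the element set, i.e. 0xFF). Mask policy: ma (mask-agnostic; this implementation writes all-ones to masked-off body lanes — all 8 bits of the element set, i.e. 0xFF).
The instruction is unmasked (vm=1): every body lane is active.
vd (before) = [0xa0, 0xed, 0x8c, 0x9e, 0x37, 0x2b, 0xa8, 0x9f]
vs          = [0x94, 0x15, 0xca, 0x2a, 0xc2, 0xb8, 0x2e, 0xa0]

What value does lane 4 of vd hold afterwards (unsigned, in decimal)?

lanes per group: 256·1/4/8 = 8
vl = min(AVL, VLMAX) = min(5, 8) = 5
  i=0: xor(0xa0,0x94) → 52
  i=1: xor(0xed,0x15) → 248
  i=2: xor(0x8c,0xca) → 70
  i=3: xor(0x9e,0x2a) → 180
  i=4: xor(0x37,0xc2) → 245
  i=5: tail/ones → 255
  i=6: tail/ones → 255
  i=7: tail/ones → 255

vd[4] = 245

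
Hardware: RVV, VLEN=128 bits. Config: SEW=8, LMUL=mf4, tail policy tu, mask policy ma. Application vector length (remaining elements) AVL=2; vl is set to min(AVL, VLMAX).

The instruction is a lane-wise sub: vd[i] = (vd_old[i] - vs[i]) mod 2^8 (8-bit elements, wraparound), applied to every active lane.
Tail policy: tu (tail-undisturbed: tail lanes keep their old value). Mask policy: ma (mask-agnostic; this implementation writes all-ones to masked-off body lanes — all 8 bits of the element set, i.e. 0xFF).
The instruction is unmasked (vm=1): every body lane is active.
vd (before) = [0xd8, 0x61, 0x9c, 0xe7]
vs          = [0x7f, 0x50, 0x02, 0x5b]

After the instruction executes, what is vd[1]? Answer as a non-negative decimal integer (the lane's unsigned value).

vd[1] = 17

VLMAX = VLEN×LMUL/SEW = 128×1/4/8 = 4
vl ← min(2, 4) = 2
lane  0: sub(0xd8,0x7f) ⇒ 0x59
lane  1: sub(0x61,0x50) ⇒ 0x11
lane  2: tail/keep ⇒ 0x9c
lane  3: tail/keep ⇒ 0xe7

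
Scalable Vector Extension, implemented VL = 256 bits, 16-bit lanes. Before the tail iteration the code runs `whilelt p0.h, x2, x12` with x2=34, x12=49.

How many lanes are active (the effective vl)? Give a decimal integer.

vl = 15

register lanes = 256/16 = 16
active while 34+j < 49, i.e. j ∈ [0,15) capped at 16 ⇒ 15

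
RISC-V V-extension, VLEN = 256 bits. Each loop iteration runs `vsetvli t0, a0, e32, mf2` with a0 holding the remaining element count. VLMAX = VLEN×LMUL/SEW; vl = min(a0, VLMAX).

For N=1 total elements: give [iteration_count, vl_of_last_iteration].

lanes per group: 256·1/2/32 = 4
iterations = ceil(1/4) = 1; final-pass vl = 1

[iterations, last_vl] = [1, 1]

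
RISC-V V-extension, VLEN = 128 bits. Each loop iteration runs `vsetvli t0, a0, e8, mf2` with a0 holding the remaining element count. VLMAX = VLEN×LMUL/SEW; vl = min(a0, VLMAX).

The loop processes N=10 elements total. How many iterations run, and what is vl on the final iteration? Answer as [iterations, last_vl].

lanes per group: 128·1/2/8 = 8
10 elements at 8/iter → 2 passes, remainder 2 on the last

[iterations, last_vl] = [2, 2]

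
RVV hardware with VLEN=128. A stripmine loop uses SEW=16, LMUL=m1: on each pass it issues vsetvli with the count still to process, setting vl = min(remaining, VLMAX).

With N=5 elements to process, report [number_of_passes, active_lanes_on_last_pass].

VLMAX = VLEN×LMUL/SEW = 128×1/16 = 8
iterations = ceil(5/8) = 1; final-pass vl = 5

[iterations, last_vl] = [1, 5]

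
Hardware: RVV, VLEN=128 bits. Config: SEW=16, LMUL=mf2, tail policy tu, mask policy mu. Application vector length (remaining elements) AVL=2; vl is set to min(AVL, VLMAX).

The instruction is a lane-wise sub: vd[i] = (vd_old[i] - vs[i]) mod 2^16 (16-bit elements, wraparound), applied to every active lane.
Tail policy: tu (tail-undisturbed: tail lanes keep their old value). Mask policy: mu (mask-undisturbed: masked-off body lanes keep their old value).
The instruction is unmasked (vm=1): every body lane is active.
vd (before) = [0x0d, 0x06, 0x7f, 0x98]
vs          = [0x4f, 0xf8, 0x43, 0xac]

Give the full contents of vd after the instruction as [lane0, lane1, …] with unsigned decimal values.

vd = [65470, 65294, 127, 152]

VLMAX = (128 × 1/2) / 16 = 4 lanes
vl ← min(2, 4) = 2
vd[0] sub(0x0d,0x4f) -> 0xffbe
vd[1] sub(0x06,0xf8) -> 0xff0e
vd[2] tail/keep -> 0x7f
vd[3] tail/keep -> 0x98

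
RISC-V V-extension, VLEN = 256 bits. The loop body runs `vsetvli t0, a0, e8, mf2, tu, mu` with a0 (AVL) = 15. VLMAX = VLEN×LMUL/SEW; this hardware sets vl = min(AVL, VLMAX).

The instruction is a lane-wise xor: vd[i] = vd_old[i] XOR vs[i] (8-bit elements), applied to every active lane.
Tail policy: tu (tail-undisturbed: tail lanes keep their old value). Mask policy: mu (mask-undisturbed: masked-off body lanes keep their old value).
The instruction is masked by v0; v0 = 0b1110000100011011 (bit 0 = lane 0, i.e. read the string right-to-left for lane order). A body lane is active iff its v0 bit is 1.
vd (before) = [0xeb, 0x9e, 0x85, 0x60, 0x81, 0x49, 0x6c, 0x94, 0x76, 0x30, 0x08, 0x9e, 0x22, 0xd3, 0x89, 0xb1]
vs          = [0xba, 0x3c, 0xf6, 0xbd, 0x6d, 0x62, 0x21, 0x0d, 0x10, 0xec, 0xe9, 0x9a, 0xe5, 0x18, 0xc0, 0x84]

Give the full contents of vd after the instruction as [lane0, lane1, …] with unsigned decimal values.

vd = [81, 162, 133, 221, 236, 73, 108, 148, 102, 48, 8, 158, 34, 203, 73, 177]

VLMAX = (256 × 1/2) / 8 = 16 lanes
vl = min(AVL, VLMAX) = min(15, 16) = 15
  i=0: xor(0xeb,0xba) → 81
  i=1: xor(0x9e,0x3c) → 162
  i=2: mask-off/keep → 133
  i=3: xor(0x60,0xbd) → 221
  i=4: xor(0x81,0x6d) → 236
  i=5: mask-off/keep → 73
  i=6: mask-off/keep → 108
  i=7: mask-off/keep → 148
  i=8: xor(0x76,0x10) → 102
  i=9: mask-off/keep → 48
  i=10: mask-off/keep → 8
  i=11: mask-off/keep → 158
  i=12: mask-off/keep → 34
  i=13: xor(0xd3,0x18) → 203
  i=14: xor(0x89,0xc0) → 73
  i=15: tail/keep → 177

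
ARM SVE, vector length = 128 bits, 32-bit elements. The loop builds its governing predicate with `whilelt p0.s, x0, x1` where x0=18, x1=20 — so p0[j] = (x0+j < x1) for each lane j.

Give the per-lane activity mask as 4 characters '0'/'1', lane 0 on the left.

predicate = 1100

lane count: 128 div 32 = 4
p0[j] = (18+j < 20); true for j=0..1 → 2 lanes set
bits (lane 0 leftmost): 1100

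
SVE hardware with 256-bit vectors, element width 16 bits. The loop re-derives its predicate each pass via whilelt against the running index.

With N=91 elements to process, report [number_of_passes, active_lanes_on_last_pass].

lane count: 256 div 16 = 16
91 elements at 16/iter → 6 passes, remainder 11 on the last

[iterations, last_vl] = [6, 11]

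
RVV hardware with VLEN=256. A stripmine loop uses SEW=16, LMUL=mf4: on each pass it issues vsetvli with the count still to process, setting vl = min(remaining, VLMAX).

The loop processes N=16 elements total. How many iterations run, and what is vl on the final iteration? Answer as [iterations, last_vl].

lanes per group: 256·1/4/16 = 4
N=16: ⌈16/4⌉ = 4 iters; last vl = 16 − 3×4 = 4

[iterations, last_vl] = [4, 4]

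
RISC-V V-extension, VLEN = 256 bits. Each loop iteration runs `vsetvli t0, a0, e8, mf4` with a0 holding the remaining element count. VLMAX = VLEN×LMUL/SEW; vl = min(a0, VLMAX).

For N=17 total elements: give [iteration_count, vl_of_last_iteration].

[iterations, last_vl] = [3, 1]

lanes per group: 256·1/4/8 = 8
17 elements at 8/iter → 3 passes, remainder 1 on the last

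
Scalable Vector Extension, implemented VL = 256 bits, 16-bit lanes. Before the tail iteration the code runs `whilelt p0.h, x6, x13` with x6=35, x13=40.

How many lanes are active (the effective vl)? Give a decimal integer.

lane count: 256 div 16 = 16
whilelt: lane j active iff 35+j < 40 → j < 5 → 5 active

vl = 5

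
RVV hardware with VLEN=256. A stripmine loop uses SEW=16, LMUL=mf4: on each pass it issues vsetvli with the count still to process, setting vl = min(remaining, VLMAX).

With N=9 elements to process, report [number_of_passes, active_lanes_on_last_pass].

[iterations, last_vl] = [3, 1]

lanes per group: 256·1/4/16 = 4
iterations = ceil(9/4) = 3; final-pass vl = 1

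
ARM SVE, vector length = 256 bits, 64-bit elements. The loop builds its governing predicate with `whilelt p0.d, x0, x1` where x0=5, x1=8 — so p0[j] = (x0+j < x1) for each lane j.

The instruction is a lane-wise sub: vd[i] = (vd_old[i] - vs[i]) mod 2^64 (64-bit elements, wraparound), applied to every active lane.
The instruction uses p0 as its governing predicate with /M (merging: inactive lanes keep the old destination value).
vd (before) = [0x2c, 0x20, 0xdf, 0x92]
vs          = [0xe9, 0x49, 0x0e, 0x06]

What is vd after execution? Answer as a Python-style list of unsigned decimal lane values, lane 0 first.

256-bit reg / 64-bit elem → 4 lanes
active while 5+j < 8, i.e. j ∈ [0,3) capped at 4 ⇒ 3
  i=0: sub(0x2c,0xe9) → 18446744073709551427
  i=1: sub(0x20,0x49) → 18446744073709551575
  i=2: sub(0xdf,0x0e) → 209
  i=3: tail/keep → 146

vd = [18446744073709551427, 18446744073709551575, 209, 146]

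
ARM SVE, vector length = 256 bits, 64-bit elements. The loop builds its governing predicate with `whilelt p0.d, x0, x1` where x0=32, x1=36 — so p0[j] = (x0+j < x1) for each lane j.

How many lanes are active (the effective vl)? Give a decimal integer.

lane count: 256 div 64 = 4
active while 32+j < 36, i.e. j ∈ [0,4) capped at 4 ⇒ 4

vl = 4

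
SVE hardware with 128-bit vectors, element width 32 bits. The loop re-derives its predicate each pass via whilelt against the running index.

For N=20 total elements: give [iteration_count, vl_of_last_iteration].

128-bit reg / 32-bit elem → 4 lanes
N=20: ⌈20/4⌉ = 5 iters; last vl = 20 − 4×4 = 4

[iterations, last_vl] = [5, 4]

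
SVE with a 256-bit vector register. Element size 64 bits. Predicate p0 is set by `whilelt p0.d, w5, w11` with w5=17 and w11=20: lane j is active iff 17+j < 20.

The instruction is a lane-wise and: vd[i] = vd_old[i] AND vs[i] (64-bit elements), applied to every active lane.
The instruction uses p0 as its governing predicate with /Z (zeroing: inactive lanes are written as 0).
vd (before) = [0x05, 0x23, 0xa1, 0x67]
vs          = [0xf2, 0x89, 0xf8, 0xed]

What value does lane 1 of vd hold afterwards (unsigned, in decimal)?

vd[1] = 1

256-bit reg / 64-bit elem → 4 lanes
active while 17+j < 20, i.e. j ∈ [0,3) capped at 4 ⇒ 3
[0] and(0x05,0xf2) = 0x00
[1] and(0x23,0x89) = 0x01
[2] and(0xa1,0xf8) = 0xa0
[3] tail/zero = 0x00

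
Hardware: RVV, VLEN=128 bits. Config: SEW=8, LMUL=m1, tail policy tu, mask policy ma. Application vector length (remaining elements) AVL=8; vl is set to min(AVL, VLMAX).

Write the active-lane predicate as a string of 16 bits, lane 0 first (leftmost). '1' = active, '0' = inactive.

predicate = 1111111100000000

lanes per group: 128·1/8 = 16
vl ← min(8, 16) = 8
bits (lane 0 leftmost): 1111111100000000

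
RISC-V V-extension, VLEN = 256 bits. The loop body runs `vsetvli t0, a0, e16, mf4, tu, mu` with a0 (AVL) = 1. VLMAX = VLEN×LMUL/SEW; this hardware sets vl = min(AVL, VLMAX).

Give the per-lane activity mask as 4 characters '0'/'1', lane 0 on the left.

predicate = 1000

VLMAX = VLEN×LMUL/SEW = 256×1/4/16 = 4
vl = min(AVL, VLMAX) = min(1, 4) = 1
bits (lane 0 leftmost): 1000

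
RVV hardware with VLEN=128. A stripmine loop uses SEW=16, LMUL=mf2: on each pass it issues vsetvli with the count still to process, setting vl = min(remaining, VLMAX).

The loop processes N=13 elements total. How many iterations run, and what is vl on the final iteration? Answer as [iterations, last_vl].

lanes per group: 128·1/2/16 = 4
N=13: ⌈13/4⌉ = 4 iters; last vl = 13 − 3×4 = 1

[iterations, last_vl] = [4, 1]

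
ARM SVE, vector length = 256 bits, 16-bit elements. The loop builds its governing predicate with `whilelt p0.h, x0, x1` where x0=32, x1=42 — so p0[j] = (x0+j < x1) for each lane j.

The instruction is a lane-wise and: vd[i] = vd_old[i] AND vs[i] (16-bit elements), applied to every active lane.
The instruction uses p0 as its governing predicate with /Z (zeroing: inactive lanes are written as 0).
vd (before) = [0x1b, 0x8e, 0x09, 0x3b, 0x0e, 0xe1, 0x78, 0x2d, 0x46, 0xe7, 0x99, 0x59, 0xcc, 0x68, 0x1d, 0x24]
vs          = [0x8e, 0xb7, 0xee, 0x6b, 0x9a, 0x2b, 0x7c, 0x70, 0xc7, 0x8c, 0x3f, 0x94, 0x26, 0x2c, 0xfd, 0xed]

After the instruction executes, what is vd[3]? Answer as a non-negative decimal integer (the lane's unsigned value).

lane count: 256 div 16 = 16
whilelt: lane j active iff 32+j < 42 → j < 10 → 10 active
vd[0] and(0x1b,0x8e) -> 0x0a
vd[1] and(0x8e,0xb7) -> 0x86
vd[2] and(0x09,0xee) -> 0x08
vd[3] and(0x3b,0x6b) -> 0x2b
vd[4] and(0x0e,0x9a) -> 0x0a
vd[5] and(0xe1,0x2b) -> 0x21
vd[6] and(0x78,0x7c) -> 0x78
vd[7] and(0x2d,0x70) -> 0x20
vd[8] and(0x46,0xc7) -> 0x46
vd[9] and(0xe7,0x8c) -> 0x84
vd[10] tail/zero -> 0x00
vd[11] tail/zero -> 0x00
vd[12] tail/zero -> 0x00
vd[13] tail/zero -> 0x00
vd[14] tail/zero -> 0x00
vd[15] tail/zero -> 0x00

vd[3] = 43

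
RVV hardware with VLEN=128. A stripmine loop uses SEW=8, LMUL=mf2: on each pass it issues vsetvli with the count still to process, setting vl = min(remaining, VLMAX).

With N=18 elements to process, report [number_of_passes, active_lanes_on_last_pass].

[iterations, last_vl] = [3, 2]

VLMAX = (128 × 1/2) / 8 = 8 lanes
iterations = ceil(18/8) = 3; final-pass vl = 2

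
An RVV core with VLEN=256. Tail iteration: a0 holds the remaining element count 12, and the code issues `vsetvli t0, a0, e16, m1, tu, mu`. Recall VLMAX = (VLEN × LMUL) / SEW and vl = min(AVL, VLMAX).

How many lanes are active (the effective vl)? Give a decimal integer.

VLMAX = (256 × 1) / 16 = 16 lanes
AVL=12 ≤ VLMAX=16, so vl = 12

vl = 12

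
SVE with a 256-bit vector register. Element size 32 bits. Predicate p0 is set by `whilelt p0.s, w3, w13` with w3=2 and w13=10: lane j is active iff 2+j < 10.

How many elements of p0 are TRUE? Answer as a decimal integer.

vl = 8

lane count: 256 div 32 = 8
active while 2+j < 10, i.e. j ∈ [0,8) capped at 8 ⇒ 8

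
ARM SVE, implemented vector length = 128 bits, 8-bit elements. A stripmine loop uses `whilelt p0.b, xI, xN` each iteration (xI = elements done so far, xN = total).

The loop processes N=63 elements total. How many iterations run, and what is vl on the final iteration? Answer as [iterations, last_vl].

[iterations, last_vl] = [4, 15]

lane count: 128 div 8 = 16
N=63: ⌈63/16⌉ = 4 iters; last vl = 63 − 3×16 = 15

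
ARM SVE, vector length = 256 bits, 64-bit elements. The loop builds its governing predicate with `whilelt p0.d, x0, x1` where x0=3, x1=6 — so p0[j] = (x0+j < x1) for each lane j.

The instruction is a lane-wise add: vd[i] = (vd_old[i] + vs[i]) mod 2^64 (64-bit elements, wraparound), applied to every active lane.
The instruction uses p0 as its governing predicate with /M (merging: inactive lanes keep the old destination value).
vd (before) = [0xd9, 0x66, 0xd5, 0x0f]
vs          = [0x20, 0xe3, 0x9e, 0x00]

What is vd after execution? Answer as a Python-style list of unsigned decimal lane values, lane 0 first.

register lanes = 256/64 = 4
p0[j] = (3+j < 6); true for j=0..2 → 3 lanes set
[0] add(0xd9,0x20) = 0xf9
[1] add(0x66,0xe3) = 0x149
[2] add(0xd5,0x9e) = 0x173
[3] tail/keep = 0x0f

vd = [249, 329, 371, 15]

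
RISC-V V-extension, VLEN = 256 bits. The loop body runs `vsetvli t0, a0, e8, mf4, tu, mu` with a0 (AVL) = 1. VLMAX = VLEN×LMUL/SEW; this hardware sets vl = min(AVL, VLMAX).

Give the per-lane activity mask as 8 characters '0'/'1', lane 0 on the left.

predicate = 10000000

VLMAX = VLEN×LMUL/SEW = 256×1/4/8 = 8
vl ← min(1, 8) = 1
bits (lane 0 leftmost): 10000000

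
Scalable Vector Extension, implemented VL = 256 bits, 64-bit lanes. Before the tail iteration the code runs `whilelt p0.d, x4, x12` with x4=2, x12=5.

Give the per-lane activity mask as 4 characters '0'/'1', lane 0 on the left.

predicate = 1110

register lanes = 256/64 = 4
whilelt: lane j active iff 2+j < 5 → j < 3 → 3 active
bits (lane 0 leftmost): 1110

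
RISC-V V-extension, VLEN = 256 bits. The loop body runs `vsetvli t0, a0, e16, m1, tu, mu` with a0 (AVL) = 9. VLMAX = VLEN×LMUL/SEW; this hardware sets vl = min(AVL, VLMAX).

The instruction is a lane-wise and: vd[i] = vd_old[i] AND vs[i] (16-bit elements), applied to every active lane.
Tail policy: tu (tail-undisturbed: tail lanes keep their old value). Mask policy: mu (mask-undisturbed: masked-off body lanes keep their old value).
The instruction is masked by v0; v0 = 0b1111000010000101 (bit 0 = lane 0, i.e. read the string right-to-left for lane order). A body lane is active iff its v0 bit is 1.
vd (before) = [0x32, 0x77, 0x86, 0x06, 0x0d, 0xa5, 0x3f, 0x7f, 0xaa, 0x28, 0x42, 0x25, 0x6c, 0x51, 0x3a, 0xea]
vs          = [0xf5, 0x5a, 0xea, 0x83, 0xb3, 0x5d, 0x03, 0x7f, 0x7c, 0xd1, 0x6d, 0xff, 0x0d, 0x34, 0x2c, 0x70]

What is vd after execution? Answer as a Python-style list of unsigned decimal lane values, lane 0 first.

lanes per group: 256·1/16 = 16
vl ← min(9, 16) = 9
lane  0: and(0x32,0xf5) ⇒ 0x30
lane  1: mask-off/keep ⇒ 0x77
lane  2: and(0x86,0xea) ⇒ 0x82
lane  3: mask-off/keep ⇒ 0x06
lane  4: mask-off/keep ⇒ 0x0d
lane  5: mask-off/keep ⇒ 0xa5
lane  6: mask-off/keep ⇒ 0x3f
lane  7: and(0x7f,0x7f) ⇒ 0x7f
lane  8: mask-off/keep ⇒ 0xaa
lane  9: tail/keep ⇒ 0x28
lane 10: tail/keep ⇒ 0x42
lane 11: tail/keep ⇒ 0x25
lane 12: tail/keep ⇒ 0x6c
lane 13: tail/keep ⇒ 0x51
lane 14: tail/keep ⇒ 0x3a
lane 15: tail/keep ⇒ 0xea

vd = [48, 119, 130, 6, 13, 165, 63, 127, 170, 40, 66, 37, 108, 81, 58, 234]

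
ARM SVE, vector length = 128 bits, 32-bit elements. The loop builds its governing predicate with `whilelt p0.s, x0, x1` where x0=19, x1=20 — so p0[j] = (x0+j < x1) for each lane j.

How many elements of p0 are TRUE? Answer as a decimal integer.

128-bit reg / 32-bit elem → 4 lanes
p0[j] = (19+j < 20); true for j=0..0 → 1 lanes set

vl = 1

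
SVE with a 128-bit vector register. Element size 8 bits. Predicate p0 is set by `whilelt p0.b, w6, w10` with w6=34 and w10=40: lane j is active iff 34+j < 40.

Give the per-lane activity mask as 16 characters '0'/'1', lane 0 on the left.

128-bit reg / 8-bit elem → 16 lanes
whilelt: lane j active iff 34+j < 40 → j < 6 → 6 active
bits (lane 0 leftmost): 1111110000000000

predicate = 1111110000000000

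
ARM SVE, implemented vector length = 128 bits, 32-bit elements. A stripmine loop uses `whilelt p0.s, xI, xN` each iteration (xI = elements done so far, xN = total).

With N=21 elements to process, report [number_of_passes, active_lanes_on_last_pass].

128-bit reg / 32-bit elem → 4 lanes
iterations = ceil(21/4) = 6; final-pass vl = 1

[iterations, last_vl] = [6, 1]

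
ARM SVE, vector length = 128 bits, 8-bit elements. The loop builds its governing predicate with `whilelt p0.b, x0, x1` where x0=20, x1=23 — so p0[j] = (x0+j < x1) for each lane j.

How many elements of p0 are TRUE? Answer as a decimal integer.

lane count: 128 div 8 = 16
p0[j] = (20+j < 23); true for j=0..2 → 3 lanes set

vl = 3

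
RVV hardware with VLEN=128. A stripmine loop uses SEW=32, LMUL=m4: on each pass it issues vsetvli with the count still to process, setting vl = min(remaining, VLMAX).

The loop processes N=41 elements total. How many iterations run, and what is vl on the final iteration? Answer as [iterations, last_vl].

[iterations, last_vl] = [3, 9]

lanes per group: 128·4/32 = 16
41 elements at 16/iter → 3 passes, remainder 9 on the last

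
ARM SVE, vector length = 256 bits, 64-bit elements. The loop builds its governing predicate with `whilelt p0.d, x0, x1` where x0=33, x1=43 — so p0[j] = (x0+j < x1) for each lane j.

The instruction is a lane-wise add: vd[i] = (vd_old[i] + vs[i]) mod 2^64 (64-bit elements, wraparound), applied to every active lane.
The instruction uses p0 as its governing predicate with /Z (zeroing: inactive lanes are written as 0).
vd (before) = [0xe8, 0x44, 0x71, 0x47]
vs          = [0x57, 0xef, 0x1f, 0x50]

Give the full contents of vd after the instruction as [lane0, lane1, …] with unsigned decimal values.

lane count: 256 div 64 = 4
p0[j] = (33+j < 43); true for j=0..3 → 4 lanes set
vd[0] add(0xe8,0x57) -> 0x13f
vd[1] add(0x44,0xef) -> 0x133
vd[2] add(0x71,0x1f) -> 0x90
vd[3] add(0x47,0x50) -> 0x97

vd = [319, 307, 144, 151]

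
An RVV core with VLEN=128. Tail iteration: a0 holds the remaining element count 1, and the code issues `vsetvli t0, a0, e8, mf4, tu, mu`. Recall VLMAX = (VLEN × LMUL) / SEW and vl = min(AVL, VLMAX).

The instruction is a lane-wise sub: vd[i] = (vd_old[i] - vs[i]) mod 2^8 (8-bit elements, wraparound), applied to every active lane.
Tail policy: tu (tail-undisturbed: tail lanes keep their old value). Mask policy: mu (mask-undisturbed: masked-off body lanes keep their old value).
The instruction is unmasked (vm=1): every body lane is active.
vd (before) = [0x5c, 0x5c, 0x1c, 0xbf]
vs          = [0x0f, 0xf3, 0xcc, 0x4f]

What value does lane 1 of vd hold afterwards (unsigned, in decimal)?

lanes per group: 128·1/4/8 = 4
vl ← min(1, 4) = 1
[0] sub(0x5c,0x0f) = 0x4d
[1] tail/keep = 0x5c
[2] tail/keep = 0x1c
[3] tail/keep = 0xbf

vd[1] = 92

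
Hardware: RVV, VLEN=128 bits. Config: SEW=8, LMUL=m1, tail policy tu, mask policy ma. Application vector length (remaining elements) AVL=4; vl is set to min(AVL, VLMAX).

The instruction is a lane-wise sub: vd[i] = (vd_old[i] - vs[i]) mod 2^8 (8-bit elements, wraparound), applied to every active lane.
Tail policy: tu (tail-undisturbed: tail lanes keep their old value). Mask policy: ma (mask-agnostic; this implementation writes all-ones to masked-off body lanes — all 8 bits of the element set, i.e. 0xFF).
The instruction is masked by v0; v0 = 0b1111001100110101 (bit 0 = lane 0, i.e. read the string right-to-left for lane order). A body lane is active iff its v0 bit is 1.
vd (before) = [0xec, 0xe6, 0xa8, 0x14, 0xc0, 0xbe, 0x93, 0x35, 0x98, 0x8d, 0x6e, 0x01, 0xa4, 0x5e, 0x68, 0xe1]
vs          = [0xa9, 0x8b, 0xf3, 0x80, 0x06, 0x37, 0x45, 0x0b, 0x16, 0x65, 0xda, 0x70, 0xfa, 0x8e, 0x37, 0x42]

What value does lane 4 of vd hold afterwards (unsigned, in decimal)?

VLMAX = VLEN×LMUL/SEW = 128×1/8 = 16
AVL=4 ≤ VLMAX=16, so vl = 4
  i=0: sub(0xec,0xa9) → 67
  i=1: mask-off/ones → 255
  i=2: sub(0xa8,0xf3) → 181
  i=3: mask-off/ones → 255
  i=4: tail/keep → 192
  i=5: tail/keep → 190
  i=6: tail/keep → 147
  i=7: tail/keep → 53
  i=8: tail/keep → 152
  i=9: tail/keep → 141
  i=10: tail/keep → 110
  i=11: tail/keep → 1
  i=12: tail/keep → 164
  i=13: tail/keep → 94
  i=14: tail/keep → 104
  i=15: tail/keep → 225

vd[4] = 192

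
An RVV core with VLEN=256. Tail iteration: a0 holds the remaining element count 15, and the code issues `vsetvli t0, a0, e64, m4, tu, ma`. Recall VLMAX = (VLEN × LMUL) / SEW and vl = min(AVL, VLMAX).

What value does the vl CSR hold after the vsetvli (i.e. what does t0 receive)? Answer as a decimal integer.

VLMAX = (256 × 4) / 64 = 16 lanes
vl ← min(15, 16) = 15

vl = 15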